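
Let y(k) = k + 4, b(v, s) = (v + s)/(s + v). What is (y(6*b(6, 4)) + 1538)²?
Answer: 2396304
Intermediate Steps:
b(v, s) = 1 (b(v, s) = (s + v)/(s + v) = 1)
y(k) = 4 + k
(y(6*b(6, 4)) + 1538)² = ((4 + 6*1) + 1538)² = ((4 + 6) + 1538)² = (10 + 1538)² = 1548² = 2396304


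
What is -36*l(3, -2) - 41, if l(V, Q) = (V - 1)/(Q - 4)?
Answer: -29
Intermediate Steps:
l(V, Q) = (-1 + V)/(-4 + Q)
-36*l(3, -2) - 41 = -36*(-1 + 3)/(-4 - 2) - 41 = -36*2/(-6) - 41 = -(-6)*2 - 41 = -36*(-⅓) - 41 = 12 - 41 = -29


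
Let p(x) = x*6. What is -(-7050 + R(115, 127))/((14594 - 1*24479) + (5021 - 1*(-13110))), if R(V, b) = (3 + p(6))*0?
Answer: 3525/4123 ≈ 0.85496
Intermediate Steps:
p(x) = 6*x
R(V, b) = 0 (R(V, b) = (3 + 6*6)*0 = (3 + 36)*0 = 39*0 = 0)
-(-7050 + R(115, 127))/((14594 - 1*24479) + (5021 - 1*(-13110))) = -(-7050 + 0)/((14594 - 1*24479) + (5021 - 1*(-13110))) = -(-7050)/((14594 - 24479) + (5021 + 13110)) = -(-7050)/(-9885 + 18131) = -(-7050)/8246 = -1*(-3525/4123) = 3525/4123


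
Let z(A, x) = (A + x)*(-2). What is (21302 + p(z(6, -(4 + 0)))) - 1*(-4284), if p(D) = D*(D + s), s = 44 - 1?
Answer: 25430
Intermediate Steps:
s = 43
z(A, x) = -2*A - 2*x
p(D) = D*(43 + D) (p(D) = D*(D + 43) = D*(43 + D))
(21302 + p(z(6, -(4 + 0)))) - 1*(-4284) = (21302 + (-2*6 - (-2)*(4 + 0))*(43 + (-2*6 - (-2)*(4 + 0)))) - 1*(-4284) = (21302 + (-12 - (-2)*4)*(43 + (-12 - (-2)*4))) + 4284 = (21302 + (-12 - 2*(-4))*(43 + (-12 - 2*(-4)))) + 4284 = (21302 + (-12 + 8)*(43 + (-12 + 8))) + 4284 = (21302 - 4*(43 - 4)) + 4284 = (21302 - 4*39) + 4284 = (21302 - 156) + 4284 = 21146 + 4284 = 25430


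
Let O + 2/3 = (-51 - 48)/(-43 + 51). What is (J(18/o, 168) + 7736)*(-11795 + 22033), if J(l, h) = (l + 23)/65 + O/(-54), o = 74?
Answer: 24687965418919/311688 ≈ 7.9207e+7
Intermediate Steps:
O = -313/24 (O = -⅔ + (-51 - 48)/(-43 + 51) = -⅔ - 99/8 = -313/24 ≈ -13.042)
J(l, h) = 50153/84240 + l/65 (J(l, h) = (l + 23)/65 - 313/24/(-54) = (23 + l)*(1/65) - 313/24*(-1/54) = (23/65 + l/65) + 313/1296 = 50153/84240 + l/65)
(J(18/o, 168) + 7736)*(-11795 + 22033) = ((50153/84240 + (18/74)/65) + 7736)*(-11795 + 22033) = ((50153/84240 + (18*(1/74))/65) + 7736)*10238 = ((50153/84240 + (1/65)*(9/37)) + 7736)*10238 = ((50153/84240 + 9/2405) + 7736)*10238 = (373465/623376 + 7736)*10238 = (4822810201/623376)*10238 = 24687965418919/311688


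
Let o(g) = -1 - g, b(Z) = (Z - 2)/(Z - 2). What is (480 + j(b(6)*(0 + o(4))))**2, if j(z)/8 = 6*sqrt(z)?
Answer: 218880 + 46080*I*sqrt(5) ≈ 2.1888e+5 + 1.0304e+5*I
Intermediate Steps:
b(Z) = 1 (b(Z) = (-2 + Z)/(-2 + Z) = 1)
j(z) = 48*sqrt(z) (j(z) = 8*(6*sqrt(z)) = 48*sqrt(z))
(480 + j(b(6)*(0 + o(4))))**2 = (480 + 48*sqrt(1*(0 + (-1 - 1*4))))**2 = (480 + 48*sqrt(1*(0 + (-1 - 4))))**2 = (480 + 48*sqrt(1*(0 - 5)))**2 = (480 + 48*sqrt(1*(-5)))**2 = (480 + 48*sqrt(-5))**2 = (480 + 48*(I*sqrt(5)))**2 = (480 + 48*I*sqrt(5))**2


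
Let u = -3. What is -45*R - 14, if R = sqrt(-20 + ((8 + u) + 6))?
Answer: -14 - 135*I ≈ -14.0 - 135.0*I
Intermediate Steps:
R = 3*I (R = sqrt(-20 + ((8 - 3) + 6)) = sqrt(-20 + (5 + 6)) = sqrt(-20 + 11) = sqrt(-9) = 3*I ≈ 3.0*I)
-45*R - 14 = -135*I - 14 = -14 - 135*I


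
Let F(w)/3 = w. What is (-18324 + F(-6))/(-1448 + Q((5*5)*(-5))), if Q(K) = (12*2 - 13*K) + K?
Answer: -9171/38 ≈ -241.34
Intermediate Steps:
F(w) = 3*w
Q(K) = 24 - 12*K (Q(K) = (24 - 13*K) + K = 24 - 12*K)
(-18324 + F(-6))/(-1448 + Q((5*5)*(-5))) = (-18324 + 3*(-6))/(-1448 + (24 - 12*5*5*(-5))) = (-18324 - 18)/(-1448 + (24 - 300*(-5))) = -18342/(-1448 + (24 - 12*(-125))) = -18342/(-1448 + (24 + 1500)) = -18342/(-1448 + 1524) = -18342/76 = -18342*1/76 = -9171/38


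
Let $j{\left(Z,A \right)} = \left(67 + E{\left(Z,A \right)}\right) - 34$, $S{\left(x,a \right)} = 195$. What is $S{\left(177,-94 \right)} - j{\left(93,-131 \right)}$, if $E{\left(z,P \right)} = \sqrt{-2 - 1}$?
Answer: $162 - i \sqrt{3} \approx 162.0 - 1.732 i$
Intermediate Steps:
$E{\left(z,P \right)} = i \sqrt{3}$ ($E{\left(z,P \right)} = \sqrt{-3} = i \sqrt{3}$)
$j{\left(Z,A \right)} = 33 + i \sqrt{3}$ ($j{\left(Z,A \right)} = \left(67 + i \sqrt{3}\right) - 34 = 33 + i \sqrt{3}$)
$S{\left(177,-94 \right)} - j{\left(93,-131 \right)} = 195 - \left(33 + i \sqrt{3}\right) = 162 - i \sqrt{3}$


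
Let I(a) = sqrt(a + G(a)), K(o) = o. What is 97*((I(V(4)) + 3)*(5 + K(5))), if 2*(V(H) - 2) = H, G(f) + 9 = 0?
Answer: 2910 + 970*I*sqrt(5) ≈ 2910.0 + 2169.0*I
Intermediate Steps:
G(f) = -9 (G(f) = -9 + 0 = -9)
V(H) = 2 + H/2
I(a) = sqrt(-9 + a) (I(a) = sqrt(a - 9) = sqrt(-9 + a))
97*((I(V(4)) + 3)*(5 + K(5))) = 97*((sqrt(-9 + (2 + (1/2)*4)) + 3)*(5 + 5)) = 97*((sqrt(-9 + (2 + 2)) + 3)*10) = 97*((sqrt(-9 + 4) + 3)*10) = 97*((sqrt(-5) + 3)*10) = 97*((I*sqrt(5) + 3)*10) = 97*((3 + I*sqrt(5))*10) = 97*(30 + 10*I*sqrt(5)) = 2910 + 970*I*sqrt(5)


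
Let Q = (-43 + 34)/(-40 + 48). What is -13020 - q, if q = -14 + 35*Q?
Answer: -103733/8 ≈ -12967.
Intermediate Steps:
Q = -9/8 ≈ -1.1250
q = -427/8 (q = -14 + 35*(-9/8) = -14 - 315/8 = -427/8 ≈ -53.375)
-13020 - q = -13020 - 1*(-427/8) = -13020 + 427/8 = -103733/8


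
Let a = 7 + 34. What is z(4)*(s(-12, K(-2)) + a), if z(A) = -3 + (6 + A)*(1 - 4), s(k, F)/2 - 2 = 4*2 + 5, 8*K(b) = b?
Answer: -2343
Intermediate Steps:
K(b) = b/8
a = 41
s(k, F) = 30 (s(k, F) = 4 + 2*(4*2 + 5) = 4 + 2*(8 + 5) = 4 + 2*13 = 4 + 26 = 30)
z(A) = -21 - 3*A (z(A) = -3 + (6 + A)*(-3) = -3 + (-18 - 3*A) = -21 - 3*A)
z(4)*(s(-12, K(-2)) + a) = (-21 - 3*4)*(30 + 41) = (-21 - 12)*71 = -33*71 = -2343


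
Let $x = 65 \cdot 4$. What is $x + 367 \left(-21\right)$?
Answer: $-7447$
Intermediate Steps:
$x = 260$
$x + 367 \left(-21\right) = 260 + 367 \left(-21\right) = 260 - 7707 = -7447$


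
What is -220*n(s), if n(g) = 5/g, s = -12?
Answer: 275/3 ≈ 91.667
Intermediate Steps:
-220*n(s) = -1100/(-12) = -1100*(-1)/12 = -220*(-5/12) = 275/3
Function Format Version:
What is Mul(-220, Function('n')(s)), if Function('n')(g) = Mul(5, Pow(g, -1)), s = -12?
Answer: Rational(275, 3) ≈ 91.667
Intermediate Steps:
Mul(-220, Function('n')(s)) = Mul(-220, Mul(5, Pow(-12, -1))) = Mul(-220, Mul(5, Rational(-1, 12))) = Mul(-220, Rational(-5, 12)) = Rational(275, 3)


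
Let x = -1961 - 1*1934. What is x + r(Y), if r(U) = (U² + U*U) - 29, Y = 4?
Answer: -3892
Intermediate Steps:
r(U) = -29 + 2*U² (r(U) = (U² + U²) - 29 = 2*U² - 29 = -29 + 2*U²)
x = -3895 (x = -1961 - 1934 = -3895)
x + r(Y) = -3895 + (-29 + 2*4²) = -3895 + (-29 + 2*16) = -3895 + (-29 + 32) = -3895 + 3 = -3892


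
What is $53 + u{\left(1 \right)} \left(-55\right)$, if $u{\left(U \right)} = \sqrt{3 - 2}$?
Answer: $-2$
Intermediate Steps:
$u{\left(U \right)} = 1$ ($u{\left(U \right)} = \sqrt{1} = 1$)
$53 + u{\left(1 \right)} \left(-55\right) = 53 + 1 \left(-55\right) = 53 - 55 = -2$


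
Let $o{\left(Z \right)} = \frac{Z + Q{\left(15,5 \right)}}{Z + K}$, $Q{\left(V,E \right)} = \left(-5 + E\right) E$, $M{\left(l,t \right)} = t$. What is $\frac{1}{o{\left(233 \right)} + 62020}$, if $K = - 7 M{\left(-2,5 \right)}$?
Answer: $\frac{198}{12280193} \approx 1.6124 \cdot 10^{-5}$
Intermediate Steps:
$Q{\left(V,E \right)} = E \left(-5 + E\right)$
$K = -35$ ($K = \left(-7\right) 5 = -35$)
$o{\left(Z \right)} = \frac{Z}{-35 + Z}$ ($o{\left(Z \right)} = \frac{Z + 5 \left(-5 + 5\right)}{Z - 35} = \frac{Z + 5 \cdot 0}{-35 + Z} = \frac{Z + 0}{-35 + Z} = \frac{Z}{-35 + Z}$)
$\frac{1}{o{\left(233 \right)} + 62020} = \frac{1}{\frac{233}{-35 + 233} + 62020} = \frac{1}{\frac{233}{198} + 62020} = \frac{1}{\frac{12280193}{198}} = \frac{198}{12280193}$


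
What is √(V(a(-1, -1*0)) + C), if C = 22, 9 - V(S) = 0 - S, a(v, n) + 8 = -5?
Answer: 3*√2 ≈ 4.2426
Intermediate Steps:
a(v, n) = -13 (a(v, n) = -8 - 5 = -13)
V(S) = 9 + S (V(S) = 9 - (0 - S) = 9 - (-1)*S = 9 + S)
√(V(a(-1, -1*0)) + C) = √((9 - 13) + 22) = √(-4 + 22) = √18 = 3*√2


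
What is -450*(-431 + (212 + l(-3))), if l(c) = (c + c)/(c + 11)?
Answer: 197775/2 ≈ 98888.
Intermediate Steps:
l(c) = 2*c/(11 + c) (l(c) = (2*c)/(11 + c) = 2*c/(11 + c))
-450*(-431 + (212 + l(-3))) = -450*(-431 + (212 + 2*(-3)/(11 - 3))) = -450*(-431 + (212 + 2*(-3)/8)) = -450*(-431 + (212 + 2*(-3)*(1/8))) = -450*(-431 + (212 - 3/4)) = -450*(-431 + 845/4) = -450*(-879/4) = 197775/2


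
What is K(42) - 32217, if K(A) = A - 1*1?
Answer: -32176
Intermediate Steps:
K(A) = -1 + A (K(A) = A - 1 = -1 + A)
K(42) - 32217 = (-1 + 42) - 32217 = 41 - 32217 = -32176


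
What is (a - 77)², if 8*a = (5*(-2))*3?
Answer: 104329/16 ≈ 6520.6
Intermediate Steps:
a = -15/4 (a = ((5*(-2))*3)/8 = (-10*3)/8 = (⅛)*(-30) = -15/4 ≈ -3.7500)
(a - 77)² = (-15/4 - 77)² = (-323/4)² = 104329/16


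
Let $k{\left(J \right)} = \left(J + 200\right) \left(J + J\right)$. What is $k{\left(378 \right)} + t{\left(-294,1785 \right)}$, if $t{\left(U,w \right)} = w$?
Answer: $438753$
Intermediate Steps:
$k{\left(J \right)} = 2 J \left(200 + J\right)$ ($k{\left(J \right)} = \left(200 + J\right) 2 J = 2 J \left(200 + J\right)$)
$k{\left(378 \right)} + t{\left(-294,1785 \right)} = 2 \cdot 378 \left(200 + 378\right) + 1785 = 2 \cdot 378 \cdot 578 + 1785 = 436968 + 1785 = 438753$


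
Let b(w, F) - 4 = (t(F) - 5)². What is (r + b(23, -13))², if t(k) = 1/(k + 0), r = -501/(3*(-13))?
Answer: 51883209/28561 ≈ 1816.6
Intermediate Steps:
r = 167/13 (r = -501/(-39) = -501*(-1/39) = 167/13 ≈ 12.846)
t(k) = 1/k
b(w, F) = 4 + (-5 + 1/F)² (b(w, F) = 4 + (1/F - 5)² = 4 + (-5 + 1/F)²)
(r + b(23, -13))² = (167/13 + (29 + (-13)⁻² - 10/(-13)))² = (167/13 + (29 + 1/169 - 10*(-1/13)))² = (167/13 + (29 + 1/169 + 10/13))² = (167/13 + 5032/169)² = (7203/169)² = 51883209/28561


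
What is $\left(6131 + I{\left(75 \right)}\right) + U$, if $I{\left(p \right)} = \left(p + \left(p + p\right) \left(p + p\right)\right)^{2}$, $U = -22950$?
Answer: $509613806$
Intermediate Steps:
$I{\left(p \right)} = \left(p + 4 p^{2}\right)^{2}$ ($I{\left(p \right)} = \left(p + 2 p 2 p\right)^{2} = \left(p + 4 p^{2}\right)^{2}$)
$\left(6131 + I{\left(75 \right)}\right) + U = \left(6131 + 75^{2} \left(1 + 4 \cdot 75\right)^{2}\right) - 22950 = \left(6131 + 5625 \left(1 + 300\right)^{2}\right) - 22950 = \left(6131 + 5625 \cdot 301^{2}\right) - 22950 = \left(6131 + 5625 \cdot 90601\right) - 22950 = \left(6131 + 509630625\right) - 22950 = 509636756 - 22950 = 509613806$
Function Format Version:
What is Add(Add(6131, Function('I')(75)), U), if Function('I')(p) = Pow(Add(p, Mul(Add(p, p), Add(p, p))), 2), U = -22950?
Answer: 509613806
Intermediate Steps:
Function('I')(p) = Pow(Add(p, Mul(4, Pow(p, 2))), 2) (Function('I')(p) = Pow(Add(p, Mul(Mul(2, p), Mul(2, p))), 2) = Pow(Add(p, Mul(4, Pow(p, 2))), 2))
Add(Add(6131, Function('I')(75)), U) = Add(Add(6131, Mul(Pow(75, 2), Pow(Add(1, Mul(4, 75)), 2))), -22950) = Add(Add(6131, Mul(5625, Pow(Add(1, 300), 2))), -22950) = Add(Add(6131, Mul(5625, Pow(301, 2))), -22950) = Add(Add(6131, Mul(5625, 90601)), -22950) = Add(Add(6131, 509630625), -22950) = Add(509636756, -22950) = 509613806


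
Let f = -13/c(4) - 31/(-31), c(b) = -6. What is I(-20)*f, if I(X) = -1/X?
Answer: 19/120 ≈ 0.15833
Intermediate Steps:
f = 19/6 (f = -13/(-6) - 31/(-31) = -13*(-1/6) - 31*(-1/31) = 13/6 + 1 = 19/6 ≈ 3.1667)
I(-20)*f = -1/(-20)*(19/6) = -1*(-1/20)*(19/6) = (1/20)*(19/6) = 19/120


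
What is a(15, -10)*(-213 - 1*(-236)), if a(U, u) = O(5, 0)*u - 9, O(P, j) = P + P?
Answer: -2507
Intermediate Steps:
O(P, j) = 2*P
a(U, u) = -9 + 10*u (a(U, u) = (2*5)*u - 9 = 10*u - 9 = -9 + 10*u)
a(15, -10)*(-213 - 1*(-236)) = (-9 + 10*(-10))*(-213 - 1*(-236)) = (-9 - 100)*(-213 + 236) = -109*23 = -2507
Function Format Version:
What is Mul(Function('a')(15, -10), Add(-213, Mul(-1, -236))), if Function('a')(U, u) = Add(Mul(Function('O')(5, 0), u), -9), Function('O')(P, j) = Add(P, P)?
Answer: -2507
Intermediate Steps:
Function('O')(P, j) = Mul(2, P)
Function('a')(U, u) = Add(-9, Mul(10, u)) (Function('a')(U, u) = Add(Mul(Mul(2, 5), u), -9) = Add(Mul(10, u), -9) = Add(-9, Mul(10, u)))
Mul(Function('a')(15, -10), Add(-213, Mul(-1, -236))) = Mul(Add(-9, Mul(10, -10)), Add(-213, Mul(-1, -236))) = Mul(Add(-9, -100), Add(-213, 236)) = Mul(-109, 23) = -2507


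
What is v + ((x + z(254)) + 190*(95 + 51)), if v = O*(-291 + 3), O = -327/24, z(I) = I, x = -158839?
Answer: -126921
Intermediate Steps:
O = -109/8 (O = -327*1/24 = -109/8 ≈ -13.625)
v = 3924 (v = -109*(-291 + 3)/8 = -109/8*(-288) = 3924)
v + ((x + z(254)) + 190*(95 + 51)) = 3924 + ((-158839 + 254) + 190*(95 + 51)) = 3924 + (-158585 + 190*146) = 3924 + (-158585 + 27740) = 3924 - 130845 = -126921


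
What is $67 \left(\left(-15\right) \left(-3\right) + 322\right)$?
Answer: $24589$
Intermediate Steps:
$67 \left(\left(-15\right) \left(-3\right) + 322\right) = 67 \left(45 + 322\right) = 67 \cdot 367 = 24589$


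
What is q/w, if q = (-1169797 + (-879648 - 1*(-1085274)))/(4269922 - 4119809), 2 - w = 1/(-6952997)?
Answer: -6703878070487/2087470627435 ≈ -3.2115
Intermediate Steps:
w = 13905995/6952997 (w = 2 - 1/(-6952997) = 2 - 1*(-1/6952997) = 2 + 1/6952997 = 13905995/6952997 ≈ 2.0000)
q = -964171/150113 (q = (-1169797 + (-879648 + 1085274))/150113 = (-1169797 + 205626)*(1/150113) = -964171*1/150113 = -964171/150113 ≈ -6.4230)
q/w = -964171/(150113*13905995/6952997) = -964171/150113*6952997/13905995 = -6703878070487/2087470627435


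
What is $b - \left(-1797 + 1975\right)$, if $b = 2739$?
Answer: $2561$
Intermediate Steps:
$b - \left(-1797 + 1975\right) = 2739 - \left(-1797 + 1975\right) = 2739 - 178 = 2561$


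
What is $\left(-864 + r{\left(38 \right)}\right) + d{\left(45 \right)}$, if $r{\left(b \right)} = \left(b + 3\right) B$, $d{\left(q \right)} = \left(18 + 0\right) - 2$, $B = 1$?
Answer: $-807$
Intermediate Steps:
$d{\left(q \right)} = 16$ ($d{\left(q \right)} = 18 - 2 = 16$)
$r{\left(b \right)} = 3 + b$ ($r{\left(b \right)} = \left(b + 3\right) 1 = \left(3 + b\right) 1 = 3 + b$)
$\left(-864 + r{\left(38 \right)}\right) + d{\left(45 \right)} = \left(-864 + \left(3 + 38\right)\right) + 16 = \left(-864 + 41\right) + 16 = -823 + 16 = -807$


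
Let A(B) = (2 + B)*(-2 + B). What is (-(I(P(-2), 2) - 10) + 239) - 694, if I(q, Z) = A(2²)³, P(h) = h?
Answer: -2173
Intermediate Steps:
A(B) = (-2 + B)*(2 + B)
I(q, Z) = 1728 (I(q, Z) = (-4 + (2²)²)³ = (-4 + 4²)³ = (-4 + 16)³ = 12³ = 1728)
(-(I(P(-2), 2) - 10) + 239) - 694 = (-(1728 - 10) + 239) - 694 = (-1*1718 + 239) - 694 = (-1718 + 239) - 694 = -1479 - 694 = -2173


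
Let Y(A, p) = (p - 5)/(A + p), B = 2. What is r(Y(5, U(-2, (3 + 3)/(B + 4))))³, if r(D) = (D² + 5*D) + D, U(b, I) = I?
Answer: -32768/729 ≈ -44.949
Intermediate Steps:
Y(A, p) = (-5 + p)/(A + p)
r(D) = D² + 6*D
r(Y(5, U(-2, (3 + 3)/(B + 4))))³ = (((-5 + (3 + 3)/(2 + 4))/(5 + (3 + 3)/(2 + 4)))*(6 + (-5 + (3 + 3)/(2 + 4))/(5 + (3 + 3)/(2 + 4))))³ = (((-5 + 6/6)/(5 + 6/6))*(6 + (-5 + 6/6)/(5 + 6/6)))³ = (((-5 + 6*(⅙))/(5 + 6*(⅙)))*(6 + (-5 + 6*(⅙))/(5 + 6*(⅙))))³ = (((-5 + 1)/(5 + 1))*(6 + (-5 + 1)/(5 + 1)))³ = ((-4/6)*(6 - 4/6))³ = (((⅙)*(-4))*(6 + (⅙)*(-4)))³ = (-2*(6 - ⅔)/3)³ = (-⅔*16/3)³ = (-32/9)³ = -32768/729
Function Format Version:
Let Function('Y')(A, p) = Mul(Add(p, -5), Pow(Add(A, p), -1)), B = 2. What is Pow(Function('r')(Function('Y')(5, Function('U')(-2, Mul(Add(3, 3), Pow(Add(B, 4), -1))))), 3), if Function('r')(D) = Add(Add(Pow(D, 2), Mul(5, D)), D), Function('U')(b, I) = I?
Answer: Rational(-32768, 729) ≈ -44.949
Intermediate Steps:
Function('Y')(A, p) = Mul(Pow(Add(A, p), -1), Add(-5, p)) (Function('Y')(A, p) = Mul(Add(-5, p), Pow(Add(A, p), -1)) = Mul(Pow(Add(A, p), -1), Add(-5, p)))
Function('r')(D) = Add(Pow(D, 2), Mul(6, D))
Pow(Function('r')(Function('Y')(5, Function('U')(-2, Mul(Add(3, 3), Pow(Add(B, 4), -1))))), 3) = Pow(Mul(Mul(Pow(Add(5, Mul(Add(3, 3), Pow(Add(2, 4), -1))), -1), Add(-5, Mul(Add(3, 3), Pow(Add(2, 4), -1)))), Add(6, Mul(Pow(Add(5, Mul(Add(3, 3), Pow(Add(2, 4), -1))), -1), Add(-5, Mul(Add(3, 3), Pow(Add(2, 4), -1)))))), 3) = Pow(Mul(Mul(Pow(Add(5, Mul(6, Pow(6, -1))), -1), Add(-5, Mul(6, Pow(6, -1)))), Add(6, Mul(Pow(Add(5, Mul(6, Pow(6, -1))), -1), Add(-5, Mul(6, Pow(6, -1)))))), 3) = Pow(Mul(Mul(Pow(Add(5, Mul(6, Rational(1, 6))), -1), Add(-5, Mul(6, Rational(1, 6)))), Add(6, Mul(Pow(Add(5, Mul(6, Rational(1, 6))), -1), Add(-5, Mul(6, Rational(1, 6)))))), 3) = Pow(Mul(Mul(Pow(Add(5, 1), -1), Add(-5, 1)), Add(6, Mul(Pow(Add(5, 1), -1), Add(-5, 1)))), 3) = Pow(Mul(Mul(Pow(6, -1), -4), Add(6, Mul(Pow(6, -1), -4))), 3) = Pow(Mul(Mul(Rational(1, 6), -4), Add(6, Mul(Rational(1, 6), -4))), 3) = Pow(Mul(Rational(-2, 3), Add(6, Rational(-2, 3))), 3) = Pow(Mul(Rational(-2, 3), Rational(16, 3)), 3) = Pow(Rational(-32, 9), 3) = Rational(-32768, 729)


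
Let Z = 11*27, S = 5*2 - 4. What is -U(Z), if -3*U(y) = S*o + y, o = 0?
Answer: 99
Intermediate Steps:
S = 6 (S = 10 - 4 = 6)
Z = 297
U(y) = -y/3 (U(y) = -(6*0 + y)/3 = -(0 + y)/3 = -y/3)
-U(Z) = -(-1)*297/3 = -1*(-99) = 99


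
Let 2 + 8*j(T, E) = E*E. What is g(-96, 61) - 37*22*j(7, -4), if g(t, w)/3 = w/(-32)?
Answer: -45767/32 ≈ -1430.2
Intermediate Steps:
j(T, E) = -¼ + E²/8 (j(T, E) = -¼ + (E*E)/8 = -¼ + E²/8)
g(t, w) = -3*w/32 (g(t, w) = 3*(w/(-32)) = 3*(w*(-1/32)) = 3*(-w/32) = -3*w/32)
g(-96, 61) - 37*22*j(7, -4) = -3/32*61 - 37*22*(-¼ + (⅛)*(-4)²) = -183/32 - 814*(-¼ + (⅛)*16) = -183/32 - 814*(-¼ + 2) = -183/32 - 814*7/4 = -183/32 - 1*2849/2 = -183/32 - 2849/2 = -45767/32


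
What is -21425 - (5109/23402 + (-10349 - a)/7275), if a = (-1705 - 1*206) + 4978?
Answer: -1215773271831/56749850 ≈ -21423.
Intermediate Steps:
a = 3067 (a = (-1705 - 206) + 4978 = -1911 + 4978 = 3067)
-21425 - (5109/23402 + (-10349 - a)/7275) = -21425 - (5109/23402 + (-10349 - 1*3067)/7275) = -21425 - (5109*(1/23402) + (-10349 - 3067)*(1/7275)) = -21425 - (5109/23402 - 13416*1/7275) = -21425 - (5109/23402 - 4472/2425) = -21425 - 1*(-92264419/56749850) = -21425 + 92264419/56749850 = -1215773271831/56749850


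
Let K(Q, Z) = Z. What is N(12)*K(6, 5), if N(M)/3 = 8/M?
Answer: 10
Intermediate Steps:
N(M) = 24/M (N(M) = 3*(8/M) = 24/M)
N(12)*K(6, 5) = (24/12)*5 = (24*(1/12))*5 = 2*5 = 10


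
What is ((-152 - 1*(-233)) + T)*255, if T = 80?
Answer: 41055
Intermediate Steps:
((-152 - 1*(-233)) + T)*255 = ((-152 - 1*(-233)) + 80)*255 = ((-152 + 233) + 80)*255 = (81 + 80)*255 = 161*255 = 41055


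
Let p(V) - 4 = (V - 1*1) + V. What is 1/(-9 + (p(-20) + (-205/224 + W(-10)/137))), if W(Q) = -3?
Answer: -30688/1440405 ≈ -0.021305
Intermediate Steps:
p(V) = 3 + 2*V (p(V) = 4 + ((V - 1*1) + V) = 4 + ((V - 1) + V) = 4 + ((-1 + V) + V) = 4 + (-1 + 2*V) = 3 + 2*V)
1/(-9 + (p(-20) + (-205/224 + W(-10)/137))) = 1/(-9 + ((3 + 2*(-20)) + (-205/224 - 3/137))) = 1/(-9 + ((3 - 40) + (-205*1/224 - 3*1/137))) = 1/(-9 + (-37 + (-205/224 - 3/137))) = 1/(-9 + (-37 - 28757/30688)) = 1/(-9 - 1164213/30688) = 1/(-1440405/30688) = -30688/1440405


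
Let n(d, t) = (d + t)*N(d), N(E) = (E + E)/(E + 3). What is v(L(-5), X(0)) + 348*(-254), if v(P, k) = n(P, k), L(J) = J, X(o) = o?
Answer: -88417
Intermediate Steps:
N(E) = 2*E/(3 + E) (N(E) = (2*E)/(3 + E) = 2*E/(3 + E))
n(d, t) = 2*d*(d + t)/(3 + d) (n(d, t) = (d + t)*(2*d/(3 + d)) = 2*d*(d + t)/(3 + d))
v(P, k) = 2*P*(P + k)/(3 + P)
v(L(-5), X(0)) + 348*(-254) = 2*(-5)*(-5 + 0)/(3 - 5) + 348*(-254) = 2*(-5)*(-5)/(-2) - 88392 = 2*(-5)*(-½)*(-5) - 88392 = -25 - 88392 = -88417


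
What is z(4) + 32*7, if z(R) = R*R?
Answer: 240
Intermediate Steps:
z(R) = R²
z(4) + 32*7 = 4² + 32*7 = 16 + 224 = 240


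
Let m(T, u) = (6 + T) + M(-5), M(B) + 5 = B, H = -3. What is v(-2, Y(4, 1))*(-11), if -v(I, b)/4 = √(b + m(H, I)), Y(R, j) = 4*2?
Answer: 44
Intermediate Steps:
M(B) = -5 + B
Y(R, j) = 8
m(T, u) = -4 + T (m(T, u) = (6 + T) + (-5 - 5) = (6 + T) - 10 = -4 + T)
v(I, b) = -4*√(-7 + b) (v(I, b) = -4*√(b + (-4 - 3)) = -4*√(b - 7) = -4*√(-7 + b))
v(-2, Y(4, 1))*(-11) = -4*√(-7 + 8)*(-11) = -4*√1*(-11) = -4*1*(-11) = -4*(-11) = 44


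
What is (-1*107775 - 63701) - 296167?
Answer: -467643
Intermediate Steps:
(-1*107775 - 63701) - 296167 = (-107775 - 63701) - 296167 = -171476 - 296167 = -467643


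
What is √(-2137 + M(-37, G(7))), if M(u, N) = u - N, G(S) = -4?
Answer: I*√2170 ≈ 46.583*I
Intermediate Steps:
√(-2137 + M(-37, G(7))) = √(-2137 + (-37 - 1*(-4))) = √(-2137 + (-37 + 4)) = √(-2137 - 33) = √(-2170) = I*√2170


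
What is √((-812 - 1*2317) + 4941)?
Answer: 2*√453 ≈ 42.568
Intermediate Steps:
√((-812 - 1*2317) + 4941) = √((-812 - 2317) + 4941) = √(-3129 + 4941) = √1812 = 2*√453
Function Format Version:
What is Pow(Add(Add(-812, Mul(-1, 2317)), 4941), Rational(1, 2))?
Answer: Mul(2, Pow(453, Rational(1, 2))) ≈ 42.568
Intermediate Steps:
Pow(Add(Add(-812, Mul(-1, 2317)), 4941), Rational(1, 2)) = Pow(Add(Add(-812, -2317), 4941), Rational(1, 2)) = Pow(Add(-3129, 4941), Rational(1, 2)) = Pow(1812, Rational(1, 2)) = Mul(2, Pow(453, Rational(1, 2)))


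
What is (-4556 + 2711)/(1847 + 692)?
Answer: -1845/2539 ≈ -0.72666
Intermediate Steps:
(-4556 + 2711)/(1847 + 692) = -1845/2539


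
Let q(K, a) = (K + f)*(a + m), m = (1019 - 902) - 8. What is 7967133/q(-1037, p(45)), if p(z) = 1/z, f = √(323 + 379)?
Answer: -371786261445/5272316302 - 1075562955*√78/5272316302 ≈ -72.318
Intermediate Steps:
m = 109 (m = 117 - 8 = 109)
f = 3*√78 (f = √702 = 3*√78 ≈ 26.495)
q(K, a) = (109 + a)*(K + 3*√78) (q(K, a) = (K + 3*√78)*(a + 109) = (K + 3*√78)*(109 + a) = (109 + a)*(K + 3*√78))
7967133/q(-1037, p(45)) = 7967133/(109*(-1037) + 327*√78 - 1037/45 + 3*√78/45) = 7967133/(-113033 + 327*√78 - 1037*1/45 + 3*(1/45)*√78) = 7967133/(-113033 + 327*√78 - 1037/45 + √78/15) = 7967133/(-5087522/45 + 4906*√78/15)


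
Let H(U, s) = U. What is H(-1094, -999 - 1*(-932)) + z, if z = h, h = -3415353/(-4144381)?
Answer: -4530537461/4144381 ≈ -1093.2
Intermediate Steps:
h = 3415353/4144381 (h = -3415353*(-1/4144381) = 3415353/4144381 ≈ 0.82409)
z = 3415353/4144381 ≈ 0.82409
H(-1094, -999 - 1*(-932)) + z = -1094 + 3415353/4144381 = -4530537461/4144381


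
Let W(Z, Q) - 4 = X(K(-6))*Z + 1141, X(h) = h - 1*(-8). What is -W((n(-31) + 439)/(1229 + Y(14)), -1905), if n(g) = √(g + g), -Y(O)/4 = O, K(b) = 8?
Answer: -1350109/1173 - 16*I*√62/1173 ≈ -1151.0 - 0.1074*I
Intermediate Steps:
X(h) = 8 + h (X(h) = h + 8 = 8 + h)
Y(O) = -4*O
n(g) = √2*√g (n(g) = √(2*g) = √2*√g)
W(Z, Q) = 1145 + 16*Z (W(Z, Q) = 4 + ((8 + 8)*Z + 1141) = 4 + (16*Z + 1141) = 4 + (1141 + 16*Z) = 1145 + 16*Z)
-W((n(-31) + 439)/(1229 + Y(14)), -1905) = -(1145 + 16*((√2*√(-31) + 439)/(1229 - 4*14))) = -(1145 + 16*((√2*(I*√31) + 439)/(1229 - 56))) = -(1145 + 16*((I*√62 + 439)/1173)) = -(1145 + 16*((439 + I*√62)*(1/1173))) = -(1145 + 16*(439/1173 + I*√62/1173)) = -(1145 + (7024/1173 + 16*I*√62/1173)) = -(1350109/1173 + 16*I*√62/1173) = -1350109/1173 - 16*I*√62/1173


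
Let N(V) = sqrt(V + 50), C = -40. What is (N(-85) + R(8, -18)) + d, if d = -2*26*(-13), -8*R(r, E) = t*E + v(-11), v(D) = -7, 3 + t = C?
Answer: 4641/8 + I*sqrt(35) ≈ 580.13 + 5.9161*I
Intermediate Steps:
t = -43 (t = -3 - 40 = -43)
R(r, E) = 7/8 + 43*E/8 (R(r, E) = -(-43*E - 7)/8 = -(-7 - 43*E)/8 = 7/8 + 43*E/8)
d = 676 (d = -52*(-13) = 676)
N(V) = sqrt(50 + V)
(N(-85) + R(8, -18)) + d = (sqrt(50 - 85) + (7/8 + (43/8)*(-18))) + 676 = (sqrt(-35) + (7/8 - 387/4)) + 676 = (I*sqrt(35) - 767/8) + 676 = (-767/8 + I*sqrt(35)) + 676 = 4641/8 + I*sqrt(35)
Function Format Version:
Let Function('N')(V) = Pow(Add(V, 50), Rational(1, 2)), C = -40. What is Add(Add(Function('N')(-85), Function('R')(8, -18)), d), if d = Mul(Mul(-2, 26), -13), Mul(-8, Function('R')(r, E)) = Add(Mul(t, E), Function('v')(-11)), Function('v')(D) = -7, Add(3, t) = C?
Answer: Add(Rational(4641, 8), Mul(I, Pow(35, Rational(1, 2)))) ≈ Add(580.13, Mul(5.9161, I))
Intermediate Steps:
t = -43 (t = Add(-3, -40) = -43)
Function('R')(r, E) = Add(Rational(7, 8), Mul(Rational(43, 8), E)) (Function('R')(r, E) = Mul(Rational(-1, 8), Add(Mul(-43, E), -7)) = Mul(Rational(-1, 8), Add(-7, Mul(-43, E))) = Add(Rational(7, 8), Mul(Rational(43, 8), E)))
d = 676 (d = Mul(-52, -13) = 676)
Function('N')(V) = Pow(Add(50, V), Rational(1, 2))
Add(Add(Function('N')(-85), Function('R')(8, -18)), d) = Add(Add(Pow(Add(50, -85), Rational(1, 2)), Add(Rational(7, 8), Mul(Rational(43, 8), -18))), 676) = Add(Add(Pow(-35, Rational(1, 2)), Add(Rational(7, 8), Rational(-387, 4))), 676) = Add(Add(Mul(I, Pow(35, Rational(1, 2))), Rational(-767, 8)), 676) = Add(Add(Rational(-767, 8), Mul(I, Pow(35, Rational(1, 2)))), 676) = Add(Rational(4641, 8), Mul(I, Pow(35, Rational(1, 2))))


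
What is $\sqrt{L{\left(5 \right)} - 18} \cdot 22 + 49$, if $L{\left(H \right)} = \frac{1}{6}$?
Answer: $49 + \frac{11 i \sqrt{642}}{3} \approx 49.0 + 92.905 i$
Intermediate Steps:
$L{\left(H \right)} = \frac{1}{6}$
$\sqrt{L{\left(5 \right)} - 18} \cdot 22 + 49 = \sqrt{\frac{1}{6} - 18} \cdot 22 + 49 = \sqrt{- \frac{107}{6}} \cdot 22 + 49 = \frac{i \sqrt{642}}{6} \cdot 22 + 49 = \frac{11 i \sqrt{642}}{3} + 49 = 49 + \frac{11 i \sqrt{642}}{3}$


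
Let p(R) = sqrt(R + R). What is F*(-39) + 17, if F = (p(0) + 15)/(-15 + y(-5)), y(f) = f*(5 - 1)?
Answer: 236/7 ≈ 33.714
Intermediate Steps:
p(R) = sqrt(2)*sqrt(R) (p(R) = sqrt(2*R) = sqrt(2)*sqrt(R))
y(f) = 4*f (y(f) = f*4 = 4*f)
F = -3/7 (F = (sqrt(2)*sqrt(0) + 15)/(-15 + 4*(-5)) = (sqrt(2)*0 + 15)/(-15 - 20) = (0 + 15)/(-35) = 15*(-1/35) = -3/7 ≈ -0.42857)
F*(-39) + 17 = -3/7*(-39) + 17 = 117/7 + 17 = 236/7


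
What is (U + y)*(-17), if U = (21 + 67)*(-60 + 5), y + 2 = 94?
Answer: 80716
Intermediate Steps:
y = 92 (y = -2 + 94 = 92)
U = -4840 (U = 88*(-55) = -4840)
(U + y)*(-17) = (-4840 + 92)*(-17) = -4748*(-17) = 80716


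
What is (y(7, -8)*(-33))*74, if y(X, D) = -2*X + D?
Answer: 53724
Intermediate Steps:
y(X, D) = D - 2*X
(y(7, -8)*(-33))*74 = ((-8 - 2*7)*(-33))*74 = ((-8 - 14)*(-33))*74 = -22*(-33)*74 = 726*74 = 53724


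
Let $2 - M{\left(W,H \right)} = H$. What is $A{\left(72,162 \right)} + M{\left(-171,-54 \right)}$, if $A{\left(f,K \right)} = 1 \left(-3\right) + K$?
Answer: $215$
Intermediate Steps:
$M{\left(W,H \right)} = 2 - H$
$A{\left(f,K \right)} = -3 + K$
$A{\left(72,162 \right)} + M{\left(-171,-54 \right)} = \left(-3 + 162\right) + \left(2 - -54\right) = 159 + \left(2 + 54\right) = 159 + 56 = 215$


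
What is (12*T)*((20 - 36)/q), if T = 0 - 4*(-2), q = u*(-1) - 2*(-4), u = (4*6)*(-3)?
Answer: -96/5 ≈ -19.200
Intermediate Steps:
u = -72 (u = 24*(-3) = -72)
q = 80 (q = -72*(-1) - 2*(-4) = 72 + 8 = 80)
T = 8 (T = 0 + 8 = 8)
(12*T)*((20 - 36)/q) = (12*8)*((20 - 36)/80) = 96*(-16*1/80) = 96*(-1/5) = -96/5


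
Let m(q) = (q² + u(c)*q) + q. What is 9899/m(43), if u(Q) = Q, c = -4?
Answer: 9899/1720 ≈ 5.7552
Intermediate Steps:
m(q) = q² - 3*q (m(q) = (q² - 4*q) + q = q² - 3*q)
9899/m(43) = 9899/((43*(-3 + 43))) = 9899/((43*40)) = 9899/1720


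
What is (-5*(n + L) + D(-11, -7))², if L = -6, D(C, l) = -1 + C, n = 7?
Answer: 289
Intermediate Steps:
(-5*(n + L) + D(-11, -7))² = (-5*(7 - 6) + (-1 - 11))² = (-5*1 - 12)² = (-5 - 12)² = (-17)² = 289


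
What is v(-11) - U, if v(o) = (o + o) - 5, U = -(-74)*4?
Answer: -323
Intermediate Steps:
U = 296 (U = -37*(-8) = 296)
v(o) = -5 + 2*o (v(o) = 2*o - 5 = -5 + 2*o)
v(-11) - U = (-5 + 2*(-11)) - 1*296 = (-5 - 22) - 296 = -27 - 296 = -323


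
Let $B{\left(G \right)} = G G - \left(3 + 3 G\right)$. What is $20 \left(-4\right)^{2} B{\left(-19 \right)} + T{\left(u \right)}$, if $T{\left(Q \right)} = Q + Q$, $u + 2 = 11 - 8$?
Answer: $132802$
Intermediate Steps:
$u = 1$ ($u = -2 + \left(11 - 8\right) = -2 + 3 = 1$)
$T{\left(Q \right)} = 2 Q$
$B{\left(G \right)} = -3 + G^{2} - 3 G$ ($B{\left(G \right)} = G^{2} - \left(3 + 3 G\right) = -3 + G^{2} - 3 G$)
$20 \left(-4\right)^{2} B{\left(-19 \right)} + T{\left(u \right)} = 20 \left(-4\right)^{2} \left(-3 + \left(-19\right)^{2} - -57\right) + 2 \cdot 1 = 20 \cdot 16 \left(-3 + 361 + 57\right) + 2 = 320 \cdot 415 + 2 = 132800 + 2 = 132802$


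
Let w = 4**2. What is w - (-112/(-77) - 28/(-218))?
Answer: 17286/1199 ≈ 14.417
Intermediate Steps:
w = 16
w - (-112/(-77) - 28/(-218)) = 16 - (-112/(-77) - 28/(-218)) = 16 - (-112*(-1/77) - 28*(-1/218)) = 16 - (16/11 + 14/109) = 16 - 1*1898/1199 = 16 - 1898/1199 = 17286/1199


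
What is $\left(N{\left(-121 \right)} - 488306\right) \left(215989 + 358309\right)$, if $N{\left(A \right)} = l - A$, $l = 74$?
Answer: $-280321171078$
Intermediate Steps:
$N{\left(A \right)} = 74 - A$
$\left(N{\left(-121 \right)} - 488306\right) \left(215989 + 358309\right) = \left(\left(74 - -121\right) - 488306\right) \left(215989 + 358309\right) = \left(\left(74 + 121\right) - 488306\right) 574298 = \left(195 - 488306\right) 574298 = \left(-488111\right) 574298 = -280321171078$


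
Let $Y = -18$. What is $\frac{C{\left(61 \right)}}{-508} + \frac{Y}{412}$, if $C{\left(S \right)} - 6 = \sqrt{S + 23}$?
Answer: $- \frac{726}{13081} - \frac{\sqrt{21}}{254} \approx -0.073542$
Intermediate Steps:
$C{\left(S \right)} = 6 + \sqrt{23 + S}$ ($C{\left(S \right)} = 6 + \sqrt{S + 23} = 6 + \sqrt{23 + S}$)
$\frac{C{\left(61 \right)}}{-508} + \frac{Y}{412} = \frac{6 + \sqrt{23 + 61}}{-508} - \frac{18}{412} = \left(6 + \sqrt{84}\right) \left(- \frac{1}{508}\right) - \frac{9}{206} = \left(6 + 2 \sqrt{21}\right) \left(- \frac{1}{508}\right) - \frac{9}{206} = \left(- \frac{3}{254} - \frac{\sqrt{21}}{254}\right) - \frac{9}{206} = - \frac{726}{13081} - \frac{\sqrt{21}}{254}$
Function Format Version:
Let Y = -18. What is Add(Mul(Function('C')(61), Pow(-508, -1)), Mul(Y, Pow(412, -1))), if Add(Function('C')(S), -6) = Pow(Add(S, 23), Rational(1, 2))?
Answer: Add(Rational(-726, 13081), Mul(Rational(-1, 254), Pow(21, Rational(1, 2)))) ≈ -0.073542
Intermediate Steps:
Function('C')(S) = Add(6, Pow(Add(23, S), Rational(1, 2))) (Function('C')(S) = Add(6, Pow(Add(S, 23), Rational(1, 2))) = Add(6, Pow(Add(23, S), Rational(1, 2))))
Add(Mul(Function('C')(61), Pow(-508, -1)), Mul(Y, Pow(412, -1))) = Add(Mul(Add(6, Pow(Add(23, 61), Rational(1, 2))), Pow(-508, -1)), Mul(-18, Pow(412, -1))) = Add(Mul(Add(6, Pow(84, Rational(1, 2))), Rational(-1, 508)), Mul(-18, Rational(1, 412))) = Add(Mul(Add(6, Mul(2, Pow(21, Rational(1, 2)))), Rational(-1, 508)), Rational(-9, 206)) = Add(Add(Rational(-3, 254), Mul(Rational(-1, 254), Pow(21, Rational(1, 2)))), Rational(-9, 206)) = Add(Rational(-726, 13081), Mul(Rational(-1, 254), Pow(21, Rational(1, 2))))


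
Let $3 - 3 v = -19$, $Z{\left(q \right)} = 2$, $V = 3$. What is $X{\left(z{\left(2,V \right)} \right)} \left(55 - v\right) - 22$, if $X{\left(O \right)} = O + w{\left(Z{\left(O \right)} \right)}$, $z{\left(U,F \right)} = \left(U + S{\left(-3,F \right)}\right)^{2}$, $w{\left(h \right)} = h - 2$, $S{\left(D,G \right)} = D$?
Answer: $\frac{77}{3} \approx 25.667$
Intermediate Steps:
$v = \frac{22}{3}$ ($v = 1 - - \frac{19}{3} = 1 + \frac{19}{3} = \frac{22}{3} \approx 7.3333$)
$w{\left(h \right)} = -2 + h$
$z{\left(U,F \right)} = \left(-3 + U\right)^{2}$ ($z{\left(U,F \right)} = \left(U - 3\right)^{2} = \left(-3 + U\right)^{2}$)
$X{\left(O \right)} = O$ ($X{\left(O \right)} = O + \left(-2 + 2\right) = O + 0 = O$)
$X{\left(z{\left(2,V \right)} \right)} \left(55 - v\right) - 22 = \left(-3 + 2\right)^{2} \left(55 - \frac{22}{3}\right) - 22 = \left(-1\right)^{2} \left(55 - \frac{22}{3}\right) - 22 = 1 \cdot \frac{143}{3} - 22 = \frac{143}{3} - 22 = \frac{77}{3}$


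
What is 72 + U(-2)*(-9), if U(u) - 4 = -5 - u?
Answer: 63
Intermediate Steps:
U(u) = -1 - u (U(u) = 4 + (-5 - u) = -1 - u)
72 + U(-2)*(-9) = 72 + (-1 - 1*(-2))*(-9) = 72 + (-1 + 2)*(-9) = 72 + 1*(-9) = 72 - 9 = 63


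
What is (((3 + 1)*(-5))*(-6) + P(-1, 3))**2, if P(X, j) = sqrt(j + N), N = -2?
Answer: 14641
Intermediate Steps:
P(X, j) = sqrt(-2 + j) (P(X, j) = sqrt(j - 2) = sqrt(-2 + j))
(((3 + 1)*(-5))*(-6) + P(-1, 3))**2 = (((3 + 1)*(-5))*(-6) + sqrt(-2 + 3))**2 = ((4*(-5))*(-6) + sqrt(1))**2 = (-20*(-6) + 1)**2 = (120 + 1)**2 = 121**2 = 14641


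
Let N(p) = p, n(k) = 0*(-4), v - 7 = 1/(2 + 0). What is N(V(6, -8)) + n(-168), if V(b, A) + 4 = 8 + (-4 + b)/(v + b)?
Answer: 112/27 ≈ 4.1481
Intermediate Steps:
v = 15/2 (v = 7 + 1/(2 + 0) = 7 + 1/2 = 15/2 ≈ 7.5000)
V(b, A) = 4 + (-4 + b)/(15/2 + b) (V(b, A) = -4 + (8 + (-4 + b)/(15/2 + b)) = 4 + (-4 + b)/(15/2 + b))
n(k) = 0
N(V(6, -8)) + n(-168) = 2*(26 + 5*6)/(15 + 2*6) + 0 = 2*(26 + 30)/(15 + 12) + 0 = 2*56/27 + 0 = 2*(1/27)*56 + 0 = 112/27 + 0 = 112/27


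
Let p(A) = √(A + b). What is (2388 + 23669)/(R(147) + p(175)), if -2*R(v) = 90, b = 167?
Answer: -130285/187 - 26057*√38/561 ≈ -983.03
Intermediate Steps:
R(v) = -45 (R(v) = -½*90 = -45)
p(A) = √(167 + A) (p(A) = √(A + 167) = √(167 + A))
(2388 + 23669)/(R(147) + p(175)) = (2388 + 23669)/(-45 + √(167 + 175)) = 26057/(-45 + √342) = 26057/(-45 + 3*√38)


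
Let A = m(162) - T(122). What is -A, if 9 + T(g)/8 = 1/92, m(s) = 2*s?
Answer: -9106/23 ≈ -395.91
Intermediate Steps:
T(g) = -1654/23 (T(g) = -72 + 8/92 = -72 + 8*(1/92) = -72 + 2/23 = -1654/23)
A = 9106/23 (A = 2*162 - 1*(-1654/23) = 324 + 1654/23 = 9106/23 ≈ 395.91)
-A = -1*9106/23 = -9106/23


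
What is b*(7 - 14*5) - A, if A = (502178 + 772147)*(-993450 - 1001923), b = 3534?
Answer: 2542753475583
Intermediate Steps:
A = -2542753698225 (A = 1274325*(-1995373) = -2542753698225)
b*(7 - 14*5) - A = 3534*(7 - 14*5) - 1*(-2542753698225) = 3534*(7 - 70) + 2542753698225 = 3534*(-63) + 2542753698225 = -222642 + 2542753698225 = 2542753475583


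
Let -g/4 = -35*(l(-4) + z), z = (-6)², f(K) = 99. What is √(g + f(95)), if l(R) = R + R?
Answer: √4019 ≈ 63.396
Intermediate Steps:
l(R) = 2*R
z = 36
g = 3920 (g = -(-140)*(2*(-4) + 36) = -(-140)*(-8 + 36) = -(-140)*28 = -4*(-980) = 3920)
√(g + f(95)) = √(3920 + 99) = √4019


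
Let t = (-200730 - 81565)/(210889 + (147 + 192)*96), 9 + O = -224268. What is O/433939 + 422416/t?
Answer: -44622008134185907/122498810005 ≈ -3.6427e+5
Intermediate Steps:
O = -224277 (O = -9 - 224268 = -224277)
t = -282295/243433 (t = -282295/(210889 + 339*96) = -282295/(210889 + 32544) = -282295/243433 ≈ -1.1596)
O/433939 + 422416/t = -224277/433939 + 422416/(-282295/243433) = -224277*1/433939 + 422416*(-243433/282295) = -224277/433939 - 102829994128/282295 = -44622008134185907/122498810005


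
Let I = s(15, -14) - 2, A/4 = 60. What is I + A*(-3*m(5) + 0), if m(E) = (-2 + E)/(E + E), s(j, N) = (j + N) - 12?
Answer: -229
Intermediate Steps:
A = 240 (A = 4*60 = 240)
s(j, N) = -12 + N + j (s(j, N) = (N + j) - 12 = -12 + N + j)
I = -13 (I = (-12 - 14 + 15) - 2 = -11 - 2 = -13)
m(E) = (-2 + E)/(2*E) (m(E) = (-2 + E)/((2*E)) = (-2 + E)*(1/(2*E)) = (-2 + E)/(2*E))
I + A*(-3*m(5) + 0) = -13 + 240*(-3*(-2 + 5)/(2*5) + 0) = -13 + 240*(-3*3/(2*5) + 0) = -13 + 240*(-3*3/10 + 0) = -13 + 240*(-9/10 + 0) = -13 + 240*(-9/10) = -13 - 216 = -229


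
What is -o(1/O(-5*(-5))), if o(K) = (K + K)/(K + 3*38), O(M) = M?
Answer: -2/2851 ≈ -0.00070151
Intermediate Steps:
o(K) = 2*K/(114 + K) (o(K) = (2*K)/(K + 114) = (2*K)/(114 + K) = 2*K/(114 + K))
-o(1/O(-5*(-5))) = -2/(((-5*(-5)))*(114 + 1/(-5*(-5)))) = -2/(25*(114 + 1/25)) = -2/(25*2851/25) = -2*25/(25*2851) = -1*2/2851 = -2/2851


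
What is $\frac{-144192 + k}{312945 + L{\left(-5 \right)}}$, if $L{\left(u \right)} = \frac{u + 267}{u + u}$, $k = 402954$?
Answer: $\frac{646905}{782297} \approx 0.82693$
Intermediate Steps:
$L{\left(u \right)} = \frac{267 + u}{2 u}$
$\frac{-144192 + k}{312945 + L{\left(-5 \right)}} = \frac{-144192 + 402954}{312945 + \frac{267 - 5}{2 \left(-5\right)}} = \frac{258762}{312945 + \frac{1}{2} \left(- \frac{1}{5}\right) 262} = \frac{258762}{312945 - \frac{131}{5}} = \frac{258762}{\frac{1564594}{5}} = 258762 \cdot \frac{5}{1564594} = \frac{646905}{782297}$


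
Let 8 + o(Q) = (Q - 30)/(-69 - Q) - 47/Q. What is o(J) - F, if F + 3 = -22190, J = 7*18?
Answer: 181688063/8190 ≈ 22184.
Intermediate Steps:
J = 126
o(Q) = -8 - 47/Q + (-30 + Q)/(-69 - Q) (o(Q) = -8 + ((Q - 30)/(-69 - Q) - 47/Q) = -8 + ((-30 + Q)/(-69 - Q) - 47/Q) = -8 + (-47/Q + (-30 + Q)/(-69 - Q)) = -8 - 47/Q + (-30 + Q)/(-69 - Q))
F = -22193 (F = -3 - 22190 = -22193)
o(J) - F = (-3243 - 569*126 - 9*126²)/(126*(69 + 126)) - 1*(-22193) = (1/126)*(-3243 - 71694 - 9*15876)/195 + 22193 = (1/126)*(1/195)*(-3243 - 71694 - 142884) + 22193 = (1/126)*(1/195)*(-217821) + 22193 = -72607/8190 + 22193 = 181688063/8190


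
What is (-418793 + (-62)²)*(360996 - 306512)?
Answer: -22608081316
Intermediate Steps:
(-418793 + (-62)²)*(360996 - 306512) = (-418793 + 3844)*54484 = -414949*54484 = -22608081316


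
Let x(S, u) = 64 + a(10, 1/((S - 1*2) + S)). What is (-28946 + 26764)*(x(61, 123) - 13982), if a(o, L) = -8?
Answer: 30386532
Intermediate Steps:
x(S, u) = 56 (x(S, u) = 64 - 8 = 56)
(-28946 + 26764)*(x(61, 123) - 13982) = (-28946 + 26764)*(56 - 13982) = -2182*(-13926) = 30386532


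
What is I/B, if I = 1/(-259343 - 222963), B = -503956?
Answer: 1/243061002536 ≈ 4.1142e-12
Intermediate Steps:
I = -1/482306 (I = 1/(-482306) = -1/482306 ≈ -2.0734e-6)
I/B = -1/482306/(-503956) = -1/482306*(-1/503956) = 1/243061002536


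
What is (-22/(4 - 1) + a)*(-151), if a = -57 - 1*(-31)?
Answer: 15100/3 ≈ 5033.3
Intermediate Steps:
a = -26 (a = -57 + 31 = -26)
(-22/(4 - 1) + a)*(-151) = (-22/(4 - 1) - 26)*(-151) = (-22/3 - 26)*(-151) = -100/3*(-151) = 15100/3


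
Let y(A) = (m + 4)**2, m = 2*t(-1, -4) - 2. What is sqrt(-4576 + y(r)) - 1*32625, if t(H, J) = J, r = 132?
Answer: -32625 + 2*I*sqrt(1135) ≈ -32625.0 + 67.38*I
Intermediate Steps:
m = -10 (m = 2*(-4) - 2 = -8 - 2 = -10)
y(A) = 36 (y(A) = (-10 + 4)**2 = (-6)**2 = 36)
sqrt(-4576 + y(r)) - 1*32625 = sqrt(-4576 + 36) - 1*32625 = sqrt(-4540) - 32625 = 2*I*sqrt(1135) - 32625 = -32625 + 2*I*sqrt(1135)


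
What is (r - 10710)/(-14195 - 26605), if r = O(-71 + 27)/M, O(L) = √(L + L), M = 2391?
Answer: 21/80 - I*√22/48776400 ≈ 0.2625 - 9.6162e-8*I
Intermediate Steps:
O(L) = √2*√L (O(L) = √(2*L) = √2*√L)
r = 2*I*√22/2391 (r = (√2*√(-71 + 27))/2391 = (√2*√(-44))*(1/2391) = (√2*(2*I*√11))*(1/2391) = (2*I*√22)*(1/2391) = 2*I*√22/2391 ≈ 0.0039234*I)
(r - 10710)/(-14195 - 26605) = (2*I*√22/2391 - 10710)/(-14195 - 26605) = (-10710 + 2*I*√22/2391)/(-40800) = (-10710 + 2*I*√22/2391)*(-1/40800) = 21/80 - I*√22/48776400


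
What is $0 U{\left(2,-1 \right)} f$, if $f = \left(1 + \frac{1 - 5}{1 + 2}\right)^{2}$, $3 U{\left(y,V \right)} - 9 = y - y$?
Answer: $0$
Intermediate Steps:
$U{\left(y,V \right)} = 3$ ($U{\left(y,V \right)} = 3 + \frac{y - y}{3} = 3 + \frac{1}{3} \cdot 0 = 3 + 0 = 3$)
$f = \frac{1}{9}$ ($f = \left(1 - \frac{4}{3}\right)^{2} = \left(- \frac{1}{3}\right)^{2} = \frac{1}{9} \approx 0.11111$)
$0 U{\left(2,-1 \right)} f = 0 \cdot 3 \cdot \frac{1}{9} = 0 \cdot \frac{1}{9} = 0$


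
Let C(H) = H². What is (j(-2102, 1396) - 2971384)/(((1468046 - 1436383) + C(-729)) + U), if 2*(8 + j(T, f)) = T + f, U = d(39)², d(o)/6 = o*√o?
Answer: -2971745/2698588 ≈ -1.1012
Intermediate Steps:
d(o) = 6*o^(3/2) (d(o) = 6*(o*√o) = 6*o^(3/2))
U = 2135484 (U = (6*39^(3/2))² = (6*(39*√39))² = (234*√39)² = 2135484)
j(T, f) = -8 + T/2 + f/2 (j(T, f) = -8 + (T + f)/2 = -8 + (T/2 + f/2) = -8 + T/2 + f/2)
(j(-2102, 1396) - 2971384)/(((1468046 - 1436383) + C(-729)) + U) = ((-8 + (½)*(-2102) + (½)*1396) - 2971384)/(((1468046 - 1436383) + (-729)²) + 2135484) = ((-8 - 1051 + 698) - 2971384)/((31663 + 531441) + 2135484) = (-361 - 2971384)/(563104 + 2135484) = -2971745/2698588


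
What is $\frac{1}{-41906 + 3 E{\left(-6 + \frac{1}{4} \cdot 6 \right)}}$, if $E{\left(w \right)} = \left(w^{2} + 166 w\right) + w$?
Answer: $- \frac{4}{176399} \approx -2.2676 \cdot 10^{-5}$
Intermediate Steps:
$E{\left(w \right)} = w^{2} + 167 w$
$\frac{1}{-41906 + 3 E{\left(-6 + \frac{1}{4} \cdot 6 \right)}} = \frac{1}{-41906 + 3 \left(-6 + \frac{1}{4} \cdot 6\right) \left(167 - \left(6 - \frac{1}{4} \cdot 6\right)\right)} = \frac{1}{-41906 + 3 \left(-6 + \frac{1}{4} \cdot 6\right) \left(167 + \left(-6 + \frac{1}{4} \cdot 6\right)\right)} = \frac{1}{-41906 + 3 \left(-6 + \frac{3}{2}\right) \left(167 + \left(-6 + \frac{3}{2}\right)\right)} = \frac{1}{-41906 + 3 \left(- \frac{9 \left(167 - \frac{9}{2}\right)}{2}\right)} = \frac{1}{-41906 + 3 \left(\left(- \frac{9}{2}\right) \frac{325}{2}\right)} = \frac{1}{-41906 + 3 \left(- \frac{2925}{4}\right)} = \frac{1}{-41906 - \frac{8775}{4}} = \frac{1}{- \frac{176399}{4}} = - \frac{4}{176399}$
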